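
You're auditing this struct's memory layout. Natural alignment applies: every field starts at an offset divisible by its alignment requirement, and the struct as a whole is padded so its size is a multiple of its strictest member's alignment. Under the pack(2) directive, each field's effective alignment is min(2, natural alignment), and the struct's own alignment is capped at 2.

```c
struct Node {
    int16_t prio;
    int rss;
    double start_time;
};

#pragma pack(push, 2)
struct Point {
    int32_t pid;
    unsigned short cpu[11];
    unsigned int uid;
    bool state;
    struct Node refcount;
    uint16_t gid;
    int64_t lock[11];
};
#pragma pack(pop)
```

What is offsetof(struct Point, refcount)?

32

Node: 0..2  prio  (2B, 2-aligned); 2..4  -- padding (2B); 4..8  rss  (4B, 4-aligned); 8..16  start_time  (8B, 8-aligned); sizeof = 16, alignof = 8
0..4  pid  (4B, 2-aligned)
4..26  cpu  (22B, 2-aligned)
26..30  uid  (4B, 2-aligned)
30..31  state  (1B, 1-aligned)
31..32  -- padding (1B)
32..48  refcount  (16B, 2-aligned)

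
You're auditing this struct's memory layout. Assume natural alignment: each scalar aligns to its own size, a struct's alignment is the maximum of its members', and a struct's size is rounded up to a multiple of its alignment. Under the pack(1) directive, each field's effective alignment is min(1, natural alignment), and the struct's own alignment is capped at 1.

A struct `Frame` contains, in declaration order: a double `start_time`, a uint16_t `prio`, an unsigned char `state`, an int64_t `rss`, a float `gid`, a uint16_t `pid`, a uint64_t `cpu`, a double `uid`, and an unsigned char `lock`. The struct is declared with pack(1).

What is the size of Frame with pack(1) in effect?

@0: start_time [8B, align 1] → 8
@8: prio [2B, align 1] → 10
@10: state [1B, align 1] → 11
@11: rss [8B, align 1] → 19
@19: gid [4B, align 1] → 23
@23: pid [2B, align 1] → 25
@25: cpu [8B, align 1] → 33
@33: uid [8B, align 1] → 41
@41: lock [1B, align 1] → 42
size 42, align 1

42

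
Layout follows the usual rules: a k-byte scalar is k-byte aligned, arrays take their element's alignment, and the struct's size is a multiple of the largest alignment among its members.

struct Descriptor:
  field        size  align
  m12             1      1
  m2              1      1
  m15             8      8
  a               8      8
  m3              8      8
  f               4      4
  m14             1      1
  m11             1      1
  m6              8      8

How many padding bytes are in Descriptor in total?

8

0..1  m12  (1B, 1-aligned)
1..2  m2  (1B, 1-aligned)
2..8  -- padding (6B)
8..16  m15  (8B, 8-aligned)
16..24  a  (8B, 8-aligned)
24..32  m3  (8B, 8-aligned)
32..36  f  (4B, 4-aligned)
36..37  m14  (1B, 1-aligned)
37..38  m11  (1B, 1-aligned)
38..40  -- padding (2B)
40..48  m6  (8B, 8-aligned)
sizeof = 48, alignof = 8
data bytes 40, size 48 → padding 8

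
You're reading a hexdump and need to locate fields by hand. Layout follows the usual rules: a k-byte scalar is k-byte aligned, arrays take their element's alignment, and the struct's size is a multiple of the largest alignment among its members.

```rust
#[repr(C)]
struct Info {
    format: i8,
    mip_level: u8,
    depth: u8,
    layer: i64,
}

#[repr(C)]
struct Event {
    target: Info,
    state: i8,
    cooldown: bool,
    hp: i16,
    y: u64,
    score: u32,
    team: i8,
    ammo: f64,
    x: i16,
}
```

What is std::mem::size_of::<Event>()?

56

Info: format at 0 (size 1, align 1) → ends 1; mip_level at 1 (size 1, align 1) → ends 2; depth at 2 (size 1, align 1) → ends 3; pad 5 to align 8 for layer; layer at 8 (size 8, align 8) → ends 16; total 16 bytes, alignment 8
target at 0 (size 16, align 8) → ends 16
state at 16 (size 1, align 1) → ends 17
cooldown at 17 (size 1, align 1) → ends 18
hp at 18 (size 2, align 2) → ends 20
pad 4 to align 8 for y
y at 24 (size 8, align 8) → ends 32
score at 32 (size 4, align 4) → ends 36
team at 36 (size 1, align 1) → ends 37
pad 3 to align 8 for ammo
ammo at 40 (size 8, align 8) → ends 48
x at 48 (size 2, align 2) → ends 50
tail pad 6 to reach multiple of 8
total 56 bytes, alignment 8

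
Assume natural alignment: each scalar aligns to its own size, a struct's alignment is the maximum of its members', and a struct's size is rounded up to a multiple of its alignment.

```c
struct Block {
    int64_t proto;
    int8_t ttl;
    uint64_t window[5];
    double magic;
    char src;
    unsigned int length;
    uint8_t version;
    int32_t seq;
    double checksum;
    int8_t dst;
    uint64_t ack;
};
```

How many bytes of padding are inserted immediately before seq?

0..8  proto  (8B, 8-aligned)
8..9  ttl  (1B, 1-aligned)
9..16  -- padding (7B)
16..56  window  (40B, 8-aligned)
56..64  magic  (8B, 8-aligned)
64..65  src  (1B, 1-aligned)
65..68  -- padding (3B)
68..72  length  (4B, 4-aligned)
72..73  version  (1B, 1-aligned)
73..76  -- padding (3B)
76..80  seq  (4B, 4-aligned)

3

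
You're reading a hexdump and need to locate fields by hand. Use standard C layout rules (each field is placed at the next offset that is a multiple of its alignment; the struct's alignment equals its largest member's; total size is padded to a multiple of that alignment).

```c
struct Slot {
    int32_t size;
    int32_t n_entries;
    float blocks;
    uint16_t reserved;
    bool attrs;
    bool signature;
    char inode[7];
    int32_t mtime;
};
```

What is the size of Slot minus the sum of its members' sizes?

1

size at 0 (size 4, align 4) → ends 4
n_entries at 4 (size 4, align 4) → ends 8
blocks at 8 (size 4, align 4) → ends 12
reserved at 12 (size 2, align 2) → ends 14
attrs at 14 (size 1, align 1) → ends 15
signature at 15 (size 1, align 1) → ends 16
inode at 16 (size 7, align 1) → ends 23
pad 1 to align 4 for mtime
mtime at 24 (size 4, align 4) → ends 28
total 28 bytes, alignment 4
data bytes 27, size 28 → padding 1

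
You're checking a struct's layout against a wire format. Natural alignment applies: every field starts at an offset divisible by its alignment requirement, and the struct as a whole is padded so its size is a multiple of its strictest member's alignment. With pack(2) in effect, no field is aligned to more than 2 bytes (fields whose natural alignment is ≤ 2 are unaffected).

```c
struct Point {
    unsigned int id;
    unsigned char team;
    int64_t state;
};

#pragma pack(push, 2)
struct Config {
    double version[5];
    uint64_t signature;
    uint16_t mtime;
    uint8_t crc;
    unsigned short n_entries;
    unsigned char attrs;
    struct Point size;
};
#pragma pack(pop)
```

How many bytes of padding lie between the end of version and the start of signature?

0

Point: 0..4  id  (4B, 4-aligned); 4..5  team  (1B, 1-aligned); 5..8  -- padding (3B); 8..16  state  (8B, 8-aligned); sizeof = 16, alignof = 8
0..40  version  (40B, 2-aligned)
40..48  signature  (8B, 2-aligned)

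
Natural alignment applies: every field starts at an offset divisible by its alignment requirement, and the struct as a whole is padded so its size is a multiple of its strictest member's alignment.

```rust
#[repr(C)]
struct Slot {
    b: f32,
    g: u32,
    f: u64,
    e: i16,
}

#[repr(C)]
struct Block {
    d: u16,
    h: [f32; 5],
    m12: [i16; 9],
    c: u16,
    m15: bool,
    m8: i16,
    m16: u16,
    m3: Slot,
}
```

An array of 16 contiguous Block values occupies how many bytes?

Slot: @0: b [4B, align 4] → 4; @4: g [4B, align 4] → 8; @8: f [8B, align 8] → 16; @16: e [2B, align 2] → 18; +6 tail pad (align 8); size 24, align 8
@0: d [2B, align 2] → 2
+2 pad (align 4)
@4: h [20B, align 4] → 24
@24: m12 [18B, align 2] → 42
@42: c [2B, align 2] → 44
@44: m15 [1B, align 1] → 45
+1 pad (align 2)
@46: m8 [2B, align 2] → 48
@48: m16 [2B, align 2] → 50
+6 pad (align 8)
@56: m3 [24B, align 8] → 80
size 80, align 8
array of 16: 16 × 80 = 1280

1280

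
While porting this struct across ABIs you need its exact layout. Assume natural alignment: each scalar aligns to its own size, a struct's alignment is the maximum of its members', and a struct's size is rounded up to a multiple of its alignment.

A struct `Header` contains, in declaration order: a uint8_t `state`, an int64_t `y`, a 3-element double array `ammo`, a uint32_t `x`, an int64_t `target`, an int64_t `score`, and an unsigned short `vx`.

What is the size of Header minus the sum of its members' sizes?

17

state at 0 (size 1, align 1) → ends 1
pad 7 to align 8 for y
y at 8 (size 8, align 8) → ends 16
ammo at 16 (size 24, align 8) → ends 40
x at 40 (size 4, align 4) → ends 44
pad 4 to align 8 for target
target at 48 (size 8, align 8) → ends 56
score at 56 (size 8, align 8) → ends 64
vx at 64 (size 2, align 2) → ends 66
tail pad 6 to reach multiple of 8
total 72 bytes, alignment 8
data bytes 55, size 72 → padding 17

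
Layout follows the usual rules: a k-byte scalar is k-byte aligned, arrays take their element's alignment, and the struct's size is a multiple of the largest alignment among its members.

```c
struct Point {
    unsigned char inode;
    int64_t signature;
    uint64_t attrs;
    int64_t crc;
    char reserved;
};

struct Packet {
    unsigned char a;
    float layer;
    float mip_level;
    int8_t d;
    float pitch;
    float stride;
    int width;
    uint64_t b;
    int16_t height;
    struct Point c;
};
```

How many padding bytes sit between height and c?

6

Point: 0..1  inode  (1B, 1-aligned); 1..8  -- padding (7B); 8..16  signature  (8B, 8-aligned); 16..24  attrs  (8B, 8-aligned); 24..32  crc  (8B, 8-aligned); 32..33  reserved  (1B, 1-aligned); 33..40  -- tail padding (7B); sizeof = 40, alignof = 8
0..1  a  (1B, 1-aligned)
1..4  -- padding (3B)
4..8  layer  (4B, 4-aligned)
8..12  mip_level  (4B, 4-aligned)
12..13  d  (1B, 1-aligned)
13..16  -- padding (3B)
16..20  pitch  (4B, 4-aligned)
20..24  stride  (4B, 4-aligned)
24..28  width  (4B, 4-aligned)
28..32  -- padding (4B)
32..40  b  (8B, 8-aligned)
40..42  height  (2B, 2-aligned)
42..48  -- padding (6B)
48..88  c  (40B, 8-aligned)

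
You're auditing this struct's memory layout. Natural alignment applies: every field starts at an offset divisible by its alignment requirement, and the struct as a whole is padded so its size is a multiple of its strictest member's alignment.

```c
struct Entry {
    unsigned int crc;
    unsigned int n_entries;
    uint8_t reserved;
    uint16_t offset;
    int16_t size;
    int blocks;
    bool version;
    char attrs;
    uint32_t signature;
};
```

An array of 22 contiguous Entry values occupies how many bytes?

616

0..4  crc  (4B, 4-aligned)
4..8  n_entries  (4B, 4-aligned)
8..9  reserved  (1B, 1-aligned)
9..10  -- padding (1B)
10..12  offset  (2B, 2-aligned)
12..14  size  (2B, 2-aligned)
14..16  -- padding (2B)
16..20  blocks  (4B, 4-aligned)
20..21  version  (1B, 1-aligned)
21..22  attrs  (1B, 1-aligned)
22..24  -- padding (2B)
24..28  signature  (4B, 4-aligned)
sizeof = 28, alignof = 4
array of 22: 22 × 28 = 616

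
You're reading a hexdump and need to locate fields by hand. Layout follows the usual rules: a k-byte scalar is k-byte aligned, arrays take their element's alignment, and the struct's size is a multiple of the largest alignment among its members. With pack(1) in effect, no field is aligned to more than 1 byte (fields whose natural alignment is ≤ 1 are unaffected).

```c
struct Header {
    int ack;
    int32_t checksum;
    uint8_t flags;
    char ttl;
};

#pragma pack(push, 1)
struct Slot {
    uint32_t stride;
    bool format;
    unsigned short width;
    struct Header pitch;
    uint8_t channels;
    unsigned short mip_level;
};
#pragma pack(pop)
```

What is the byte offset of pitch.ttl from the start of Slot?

16

Header: @0: ack [4B, align 4] → 4; @4: checksum [4B, align 4] → 8; @8: flags [1B, align 1] → 9; @9: ttl [1B, align 1] → 10; +2 tail pad (align 4); size 12, align 4
@0: stride [4B, align 1] → 4
@4: format [1B, align 1] → 5
@5: width [2B, align 1] → 7
@7: pitch [12B, align 1] → 19
within Header: ttl at 9
7 + 9 = 16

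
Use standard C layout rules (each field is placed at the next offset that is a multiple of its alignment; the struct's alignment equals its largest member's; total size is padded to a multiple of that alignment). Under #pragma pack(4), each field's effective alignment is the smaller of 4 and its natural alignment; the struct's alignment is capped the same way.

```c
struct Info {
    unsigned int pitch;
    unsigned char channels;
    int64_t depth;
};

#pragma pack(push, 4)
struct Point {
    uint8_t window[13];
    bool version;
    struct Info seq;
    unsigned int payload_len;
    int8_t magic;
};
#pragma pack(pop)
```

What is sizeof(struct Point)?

40

Info: @0: pitch [4B, align 4] → 4; @4: channels [1B, align 1] → 5; +3 pad (align 8); @8: depth [8B, align 8] → 16; size 16, align 8
@0: window [13B, align 1] → 13
@13: version [1B, align 1] → 14
+2 pad (align 4)
@16: seq [16B, align 4] → 32
@32: payload_len [4B, align 4] → 36
@36: magic [1B, align 1] → 37
+3 tail pad (align 4)
size 40, align 4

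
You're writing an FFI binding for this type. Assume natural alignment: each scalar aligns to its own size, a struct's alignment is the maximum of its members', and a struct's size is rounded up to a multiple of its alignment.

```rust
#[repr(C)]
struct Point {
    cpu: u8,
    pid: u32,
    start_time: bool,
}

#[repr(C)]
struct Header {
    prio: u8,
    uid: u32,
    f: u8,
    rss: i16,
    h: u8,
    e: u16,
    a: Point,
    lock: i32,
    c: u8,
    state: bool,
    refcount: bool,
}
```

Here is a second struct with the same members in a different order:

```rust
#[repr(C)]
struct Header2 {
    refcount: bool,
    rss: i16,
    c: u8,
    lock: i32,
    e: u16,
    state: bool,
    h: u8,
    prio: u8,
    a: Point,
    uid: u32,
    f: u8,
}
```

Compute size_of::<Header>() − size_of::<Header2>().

Point: @0: cpu [1B, align 1] → 1; +3 pad (align 4); @4: pid [4B, align 4] → 8; @8: start_time [1B, align 1] → 9; +3 tail pad (align 4); size 12, align 4
@0: prio [1B, align 1] → 1
+3 pad (align 4)
@4: uid [4B, align 4] → 8
@8: f [1B, align 1] → 9
+1 pad (align 2)
@10: rss [2B, align 2] → 12
@12: h [1B, align 1] → 13
+1 pad (align 2)
@14: e [2B, align 2] → 16
@16: a [12B, align 4] → 28
@28: lock [4B, align 4] → 32
@32: c [1B, align 1] → 33
@33: state [1B, align 1] → 34
@34: refcount [1B, align 1] → 35
+1 tail pad (align 4)
size 36, align 4
— Header2 —
@0: refcount [1B, align 1] → 1
+1 pad (align 2)
@2: rss [2B, align 2] → 4
@4: c [1B, align 1] → 5
+3 pad (align 4)
@8: lock [4B, align 4] → 12
@12: e [2B, align 2] → 14
@14: state [1B, align 1] → 15
@15: h [1B, align 1] → 16
@16: prio [1B, align 1] → 17
+3 pad (align 4)
@20: a [12B, align 4] → 32
@32: uid [4B, align 4] → 36
@36: f [1B, align 1] → 37
+3 tail pad (align 4)
size 40, align 4
36 − 40 = -4

-4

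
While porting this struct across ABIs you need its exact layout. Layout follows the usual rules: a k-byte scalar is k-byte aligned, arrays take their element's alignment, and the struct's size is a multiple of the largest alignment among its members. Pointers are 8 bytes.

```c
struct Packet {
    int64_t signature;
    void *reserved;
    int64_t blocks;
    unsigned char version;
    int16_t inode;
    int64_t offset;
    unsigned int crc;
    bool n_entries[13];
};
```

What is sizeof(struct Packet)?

@0: signature [8B, align 8] → 8
@8: reserved [8B, align 8] → 16
@16: blocks [8B, align 8] → 24
@24: version [1B, align 1] → 25
+1 pad (align 2)
@26: inode [2B, align 2] → 28
+4 pad (align 8)
@32: offset [8B, align 8] → 40
@40: crc [4B, align 4] → 44
@44: n_entries [13B, align 1] → 57
+7 tail pad (align 8)
size 64, align 8

64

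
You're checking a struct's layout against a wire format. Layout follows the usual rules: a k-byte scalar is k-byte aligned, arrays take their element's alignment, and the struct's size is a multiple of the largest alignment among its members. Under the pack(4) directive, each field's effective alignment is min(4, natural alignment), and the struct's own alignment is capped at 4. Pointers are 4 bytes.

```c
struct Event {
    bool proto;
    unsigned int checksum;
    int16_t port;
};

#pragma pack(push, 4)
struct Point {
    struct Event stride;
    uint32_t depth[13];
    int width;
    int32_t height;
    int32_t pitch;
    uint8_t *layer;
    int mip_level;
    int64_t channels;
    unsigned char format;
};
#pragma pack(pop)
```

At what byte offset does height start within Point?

Event: @0: proto [1B, align 1] → 1; +3 pad (align 4); @4: checksum [4B, align 4] → 8; @8: port [2B, align 2] → 10; +2 tail pad (align 4); size 12, align 4
@0: stride [12B, align 4] → 12
@12: depth [52B, align 4] → 64
@64: width [4B, align 4] → 68
@68: height [4B, align 4] → 72

68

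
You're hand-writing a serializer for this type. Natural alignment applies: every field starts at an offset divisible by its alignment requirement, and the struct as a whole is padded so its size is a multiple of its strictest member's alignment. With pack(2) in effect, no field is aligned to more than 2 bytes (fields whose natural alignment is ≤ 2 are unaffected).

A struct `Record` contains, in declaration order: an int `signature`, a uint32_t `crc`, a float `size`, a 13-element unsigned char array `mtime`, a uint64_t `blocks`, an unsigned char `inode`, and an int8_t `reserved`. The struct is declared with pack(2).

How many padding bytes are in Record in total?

0..4  signature  (4B, 2-aligned)
4..8  crc  (4B, 2-aligned)
8..12  size  (4B, 2-aligned)
12..25  mtime  (13B, 1-aligned)
25..26  -- padding (1B)
26..34  blocks  (8B, 2-aligned)
34..35  inode  (1B, 1-aligned)
35..36  reserved  (1B, 1-aligned)
sizeof = 36, alignof = 2
data bytes 35, size 36 → padding 1

1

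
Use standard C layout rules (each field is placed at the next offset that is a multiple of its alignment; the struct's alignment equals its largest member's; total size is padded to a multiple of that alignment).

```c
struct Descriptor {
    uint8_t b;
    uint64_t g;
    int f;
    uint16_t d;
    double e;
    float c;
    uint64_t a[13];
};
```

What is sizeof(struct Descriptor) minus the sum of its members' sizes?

13

@0: b [1B, align 1] → 1
+7 pad (align 8)
@8: g [8B, align 8] → 16
@16: f [4B, align 4] → 20
@20: d [2B, align 2] → 22
+2 pad (align 8)
@24: e [8B, align 8] → 32
@32: c [4B, align 4] → 36
+4 pad (align 8)
@40: a [104B, align 8] → 144
size 144, align 8
data bytes 131, size 144 → padding 13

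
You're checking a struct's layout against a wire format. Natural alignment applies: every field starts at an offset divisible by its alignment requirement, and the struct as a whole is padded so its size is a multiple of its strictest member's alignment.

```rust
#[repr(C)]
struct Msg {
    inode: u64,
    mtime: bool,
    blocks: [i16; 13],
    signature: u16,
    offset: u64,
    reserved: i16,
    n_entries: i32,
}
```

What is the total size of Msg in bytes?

56

@0: inode [8B, align 8] → 8
@8: mtime [1B, align 1] → 9
+1 pad (align 2)
@10: blocks [26B, align 2] → 36
@36: signature [2B, align 2] → 38
+2 pad (align 8)
@40: offset [8B, align 8] → 48
@48: reserved [2B, align 2] → 50
+2 pad (align 4)
@52: n_entries [4B, align 4] → 56
size 56, align 8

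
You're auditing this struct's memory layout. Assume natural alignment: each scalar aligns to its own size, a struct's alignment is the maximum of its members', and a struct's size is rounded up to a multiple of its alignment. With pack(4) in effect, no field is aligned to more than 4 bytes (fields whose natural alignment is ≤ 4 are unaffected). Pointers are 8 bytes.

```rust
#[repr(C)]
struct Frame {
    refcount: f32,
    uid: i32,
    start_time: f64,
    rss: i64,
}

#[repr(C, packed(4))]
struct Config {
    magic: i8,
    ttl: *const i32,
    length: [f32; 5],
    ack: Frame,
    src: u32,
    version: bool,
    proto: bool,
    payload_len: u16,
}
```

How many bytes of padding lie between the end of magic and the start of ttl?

Frame: @0: refcount [4B, align 4] → 4; @4: uid [4B, align 4] → 8; @8: start_time [8B, align 8] → 16; @16: rss [8B, align 8] → 24; size 24, align 8
@0: magic [1B, align 1] → 1
+3 pad (align 4)
@4: ttl [8B, align 4] → 12

3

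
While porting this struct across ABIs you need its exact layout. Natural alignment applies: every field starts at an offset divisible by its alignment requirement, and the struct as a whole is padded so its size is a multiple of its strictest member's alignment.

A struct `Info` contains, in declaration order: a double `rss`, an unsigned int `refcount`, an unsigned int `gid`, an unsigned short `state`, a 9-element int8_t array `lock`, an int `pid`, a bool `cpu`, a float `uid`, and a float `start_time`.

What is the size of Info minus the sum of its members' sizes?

@0: rss [8B, align 8] → 8
@8: refcount [4B, align 4] → 12
@12: gid [4B, align 4] → 16
@16: state [2B, align 2] → 18
@18: lock [9B, align 1] → 27
+1 pad (align 4)
@28: pid [4B, align 4] → 32
@32: cpu [1B, align 1] → 33
+3 pad (align 4)
@36: uid [4B, align 4] → 40
@40: start_time [4B, align 4] → 44
+4 tail pad (align 8)
size 48, align 8
data bytes 40, size 48 → padding 8

8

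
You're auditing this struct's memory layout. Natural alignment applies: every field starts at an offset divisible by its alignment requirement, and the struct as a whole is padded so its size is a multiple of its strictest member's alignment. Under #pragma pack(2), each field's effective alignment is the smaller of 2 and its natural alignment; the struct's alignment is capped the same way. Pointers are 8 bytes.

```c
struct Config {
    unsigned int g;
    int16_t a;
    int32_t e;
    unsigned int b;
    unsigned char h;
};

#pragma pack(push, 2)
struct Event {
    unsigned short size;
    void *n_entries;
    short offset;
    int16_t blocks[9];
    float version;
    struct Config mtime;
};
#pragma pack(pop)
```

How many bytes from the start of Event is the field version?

30

Config: @0: g [4B, align 4] → 4; @4: a [2B, align 2] → 6; +2 pad (align 4); @8: e [4B, align 4] → 12; @12: b [4B, align 4] → 16; @16: h [1B, align 1] → 17; +3 tail pad (align 4); size 20, align 4
@0: size [2B, align 2] → 2
@2: n_entries [8B, align 2] → 10
@10: offset [2B, align 2] → 12
@12: blocks [18B, align 2] → 30
@30: version [4B, align 2] → 34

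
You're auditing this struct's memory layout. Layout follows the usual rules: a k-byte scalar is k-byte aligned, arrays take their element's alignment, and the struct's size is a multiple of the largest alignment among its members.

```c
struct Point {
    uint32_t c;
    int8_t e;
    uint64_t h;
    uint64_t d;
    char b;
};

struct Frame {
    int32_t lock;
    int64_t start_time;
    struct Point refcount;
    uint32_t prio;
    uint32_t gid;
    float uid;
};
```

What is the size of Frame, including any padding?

Point: @0: c [4B, align 4] → 4; @4: e [1B, align 1] → 5; +3 pad (align 8); @8: h [8B, align 8] → 16; @16: d [8B, align 8] → 24; @24: b [1B, align 1] → 25; +7 tail pad (align 8); size 32, align 8
@0: lock [4B, align 4] → 4
+4 pad (align 8)
@8: start_time [8B, align 8] → 16
@16: refcount [32B, align 8] → 48
@48: prio [4B, align 4] → 52
@52: gid [4B, align 4] → 56
@56: uid [4B, align 4] → 60
+4 tail pad (align 8)
size 64, align 8

64 bytes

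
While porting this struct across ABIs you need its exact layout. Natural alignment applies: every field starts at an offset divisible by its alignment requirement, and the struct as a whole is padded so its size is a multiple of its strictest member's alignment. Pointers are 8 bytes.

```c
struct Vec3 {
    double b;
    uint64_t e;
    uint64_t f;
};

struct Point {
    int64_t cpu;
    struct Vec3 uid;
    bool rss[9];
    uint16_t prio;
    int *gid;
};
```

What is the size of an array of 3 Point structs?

168

Vec3: 0..8  b  (8B, 8-aligned); 8..16  e  (8B, 8-aligned); 16..24  f  (8B, 8-aligned); sizeof = 24, alignof = 8
0..8  cpu  (8B, 8-aligned)
8..32  uid  (24B, 8-aligned)
32..41  rss  (9B, 1-aligned)
41..42  -- padding (1B)
42..44  prio  (2B, 2-aligned)
44..48  -- padding (4B)
48..56  gid  (8B, 8-aligned)
sizeof = 56, alignof = 8
array of 3: 3 × 56 = 168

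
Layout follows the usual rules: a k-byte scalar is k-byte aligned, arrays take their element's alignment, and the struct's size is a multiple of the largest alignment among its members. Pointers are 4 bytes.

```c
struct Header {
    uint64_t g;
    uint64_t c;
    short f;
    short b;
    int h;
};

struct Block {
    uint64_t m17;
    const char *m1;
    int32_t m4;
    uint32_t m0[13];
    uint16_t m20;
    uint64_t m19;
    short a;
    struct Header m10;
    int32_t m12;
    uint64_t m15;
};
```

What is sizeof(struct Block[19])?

Header: g at 0 (size 8, align 8) → ends 8; c at 8 (size 8, align 8) → ends 16; f at 16 (size 2, align 2) → ends 18; b at 18 (size 2, align 2) → ends 20; h at 20 (size 4, align 4) → ends 24; total 24 bytes, alignment 8
m17 at 0 (size 8, align 8) → ends 8
m1 at 8 (size 4, align 4) → ends 12
m4 at 12 (size 4, align 4) → ends 16
m0 at 16 (size 52, align 4) → ends 68
m20 at 68 (size 2, align 2) → ends 70
pad 2 to align 8 for m19
m19 at 72 (size 8, align 8) → ends 80
a at 80 (size 2, align 2) → ends 82
pad 6 to align 8 for m10
m10 at 88 (size 24, align 8) → ends 112
m12 at 112 (size 4, align 4) → ends 116
pad 4 to align 8 for m15
m15 at 120 (size 8, align 8) → ends 128
total 128 bytes, alignment 8
array of 19: 19 × 128 = 2432

2432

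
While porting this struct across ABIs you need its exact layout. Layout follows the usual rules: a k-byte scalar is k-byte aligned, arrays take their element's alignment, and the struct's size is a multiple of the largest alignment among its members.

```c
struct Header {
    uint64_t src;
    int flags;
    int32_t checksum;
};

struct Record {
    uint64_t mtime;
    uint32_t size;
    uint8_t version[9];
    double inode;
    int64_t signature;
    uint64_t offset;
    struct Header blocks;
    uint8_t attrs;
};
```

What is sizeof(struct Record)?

72 bytes

Header: 0..8  src  (8B, 8-aligned); 8..12  flags  (4B, 4-aligned); 12..16  checksum  (4B, 4-aligned); sizeof = 16, alignof = 8
0..8  mtime  (8B, 8-aligned)
8..12  size  (4B, 4-aligned)
12..21  version  (9B, 1-aligned)
21..24  -- padding (3B)
24..32  inode  (8B, 8-aligned)
32..40  signature  (8B, 8-aligned)
40..48  offset  (8B, 8-aligned)
48..64  blocks  (16B, 8-aligned)
64..65  attrs  (1B, 1-aligned)
65..72  -- tail padding (7B)
sizeof = 72, alignof = 8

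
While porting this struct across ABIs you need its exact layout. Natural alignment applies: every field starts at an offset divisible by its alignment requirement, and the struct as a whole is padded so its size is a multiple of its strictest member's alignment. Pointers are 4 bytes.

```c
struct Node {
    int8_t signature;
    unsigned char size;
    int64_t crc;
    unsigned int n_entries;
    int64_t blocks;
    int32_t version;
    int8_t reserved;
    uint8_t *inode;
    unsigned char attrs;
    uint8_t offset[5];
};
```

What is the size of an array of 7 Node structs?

392

0..1  signature  (1B, 1-aligned)
1..2  size  (1B, 1-aligned)
2..8  -- padding (6B)
8..16  crc  (8B, 8-aligned)
16..20  n_entries  (4B, 4-aligned)
20..24  -- padding (4B)
24..32  blocks  (8B, 8-aligned)
32..36  version  (4B, 4-aligned)
36..37  reserved  (1B, 1-aligned)
37..40  -- padding (3B)
40..44  inode  (4B, 4-aligned)
44..45  attrs  (1B, 1-aligned)
45..50  offset  (5B, 1-aligned)
50..56  -- tail padding (6B)
sizeof = 56, alignof = 8
array of 7: 7 × 56 = 392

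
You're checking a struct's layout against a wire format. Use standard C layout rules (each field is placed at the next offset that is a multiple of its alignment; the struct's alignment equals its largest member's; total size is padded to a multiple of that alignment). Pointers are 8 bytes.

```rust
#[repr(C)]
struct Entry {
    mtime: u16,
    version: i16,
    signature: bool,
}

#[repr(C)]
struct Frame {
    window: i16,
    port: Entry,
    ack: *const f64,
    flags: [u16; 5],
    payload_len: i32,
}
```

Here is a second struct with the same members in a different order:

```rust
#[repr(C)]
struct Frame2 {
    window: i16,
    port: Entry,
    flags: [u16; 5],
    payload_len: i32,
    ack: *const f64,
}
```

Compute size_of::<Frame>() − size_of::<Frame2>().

Entry: @0: mtime [2B, align 2] → 2; @2: version [2B, align 2] → 4; @4: signature [1B, align 1] → 5; +1 tail pad (align 2); size 6, align 2
@0: window [2B, align 2] → 2
@2: port [6B, align 2] → 8
@8: ack [8B, align 8] → 16
@16: flags [10B, align 2] → 26
+2 pad (align 4)
@28: payload_len [4B, align 4] → 32
size 32, align 8
— Frame2 —
@0: window [2B, align 2] → 2
@2: port [6B, align 2] → 8
@8: flags [10B, align 2] → 18
+2 pad (align 4)
@20: payload_len [4B, align 4] → 24
@24: ack [8B, align 8] → 32
size 32, align 8
32 − 32 = 0

0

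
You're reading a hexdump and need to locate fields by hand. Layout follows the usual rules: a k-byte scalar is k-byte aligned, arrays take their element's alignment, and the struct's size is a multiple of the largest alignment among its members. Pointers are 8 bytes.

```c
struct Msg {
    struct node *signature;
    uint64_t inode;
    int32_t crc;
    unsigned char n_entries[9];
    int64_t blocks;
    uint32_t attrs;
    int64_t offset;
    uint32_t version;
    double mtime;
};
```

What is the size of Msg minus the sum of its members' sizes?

@0: signature [8B, align 8] → 8
@8: inode [8B, align 8] → 16
@16: crc [4B, align 4] → 20
@20: n_entries [9B, align 1] → 29
+3 pad (align 8)
@32: blocks [8B, align 8] → 40
@40: attrs [4B, align 4] → 44
+4 pad (align 8)
@48: offset [8B, align 8] → 56
@56: version [4B, align 4] → 60
+4 pad (align 8)
@64: mtime [8B, align 8] → 72
size 72, align 8
data bytes 61, size 72 → padding 11

11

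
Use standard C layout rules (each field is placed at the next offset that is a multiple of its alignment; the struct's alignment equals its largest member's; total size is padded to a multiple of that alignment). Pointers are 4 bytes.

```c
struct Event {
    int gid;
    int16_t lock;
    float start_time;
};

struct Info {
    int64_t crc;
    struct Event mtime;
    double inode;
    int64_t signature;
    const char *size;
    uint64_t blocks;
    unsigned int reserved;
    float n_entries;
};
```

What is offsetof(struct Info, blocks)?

48

Event: @0: gid [4B, align 4] → 4; @4: lock [2B, align 2] → 6; +2 pad (align 4); @8: start_time [4B, align 4] → 12; size 12, align 4
@0: crc [8B, align 8] → 8
@8: mtime [12B, align 4] → 20
+4 pad (align 8)
@24: inode [8B, align 8] → 32
@32: signature [8B, align 8] → 40
@40: size [4B, align 4] → 44
+4 pad (align 8)
@48: blocks [8B, align 8] → 56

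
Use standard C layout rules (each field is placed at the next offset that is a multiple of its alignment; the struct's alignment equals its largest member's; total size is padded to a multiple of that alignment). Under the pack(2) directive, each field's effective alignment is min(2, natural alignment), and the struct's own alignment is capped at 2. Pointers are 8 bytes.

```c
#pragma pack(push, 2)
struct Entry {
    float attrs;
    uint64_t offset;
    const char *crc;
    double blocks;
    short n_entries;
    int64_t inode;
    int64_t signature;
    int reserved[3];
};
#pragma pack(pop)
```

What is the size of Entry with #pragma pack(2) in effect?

attrs at 0 (size 4, align 2) → ends 4
offset at 4 (size 8, align 2) → ends 12
crc at 12 (size 8, align 2) → ends 20
blocks at 20 (size 8, align 2) → ends 28
n_entries at 28 (size 2, align 2) → ends 30
inode at 30 (size 8, align 2) → ends 38
signature at 38 (size 8, align 2) → ends 46
reserved at 46 (size 12, align 2) → ends 58
total 58 bytes, alignment 2

58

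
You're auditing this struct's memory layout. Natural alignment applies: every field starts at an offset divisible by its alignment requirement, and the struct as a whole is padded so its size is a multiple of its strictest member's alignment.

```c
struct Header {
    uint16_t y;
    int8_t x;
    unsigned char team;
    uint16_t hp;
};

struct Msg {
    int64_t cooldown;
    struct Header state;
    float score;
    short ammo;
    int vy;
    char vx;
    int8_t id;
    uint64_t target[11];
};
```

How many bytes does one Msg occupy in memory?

120

Header: y at 0 (size 2, align 2) → ends 2; x at 2 (size 1, align 1) → ends 3; team at 3 (size 1, align 1) → ends 4; hp at 4 (size 2, align 2) → ends 6; total 6 bytes, alignment 2
cooldown at 0 (size 8, align 8) → ends 8
state at 8 (size 6, align 2) → ends 14
pad 2 to align 4 for score
score at 16 (size 4, align 4) → ends 20
ammo at 20 (size 2, align 2) → ends 22
pad 2 to align 4 for vy
vy at 24 (size 4, align 4) → ends 28
vx at 28 (size 1, align 1) → ends 29
id at 29 (size 1, align 1) → ends 30
pad 2 to align 8 for target
target at 32 (size 88, align 8) → ends 120
total 120 bytes, alignment 8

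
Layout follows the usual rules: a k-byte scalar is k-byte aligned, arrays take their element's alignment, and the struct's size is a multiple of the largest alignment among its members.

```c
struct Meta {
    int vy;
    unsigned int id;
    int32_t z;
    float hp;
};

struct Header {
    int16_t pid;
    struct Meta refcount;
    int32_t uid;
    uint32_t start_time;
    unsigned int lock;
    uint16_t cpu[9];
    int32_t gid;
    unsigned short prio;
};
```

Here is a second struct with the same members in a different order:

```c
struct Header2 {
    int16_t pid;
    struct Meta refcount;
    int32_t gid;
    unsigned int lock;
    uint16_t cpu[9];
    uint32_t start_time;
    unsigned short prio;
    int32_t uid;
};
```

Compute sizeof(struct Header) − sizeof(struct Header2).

Meta: 0..4  vy  (4B, 4-aligned); 4..8  id  (4B, 4-aligned); 8..12  z  (4B, 4-aligned); 12..16  hp  (4B, 4-aligned); sizeof = 16, alignof = 4
0..2  pid  (2B, 2-aligned)
2..4  -- padding (2B)
4..20  refcount  (16B, 4-aligned)
20..24  uid  (4B, 4-aligned)
24..28  start_time  (4B, 4-aligned)
28..32  lock  (4B, 4-aligned)
32..50  cpu  (18B, 2-aligned)
50..52  -- padding (2B)
52..56  gid  (4B, 4-aligned)
56..58  prio  (2B, 2-aligned)
58..60  -- tail padding (2B)
sizeof = 60, alignof = 4
— Header2 —
0..2  pid  (2B, 2-aligned)
2..4  -- padding (2B)
4..20  refcount  (16B, 4-aligned)
20..24  gid  (4B, 4-aligned)
24..28  lock  (4B, 4-aligned)
28..46  cpu  (18B, 2-aligned)
46..48  -- padding (2B)
48..52  start_time  (4B, 4-aligned)
52..54  prio  (2B, 2-aligned)
54..56  -- padding (2B)
56..60  uid  (4B, 4-aligned)
sizeof = 60, alignof = 4
60 − 60 = 0

0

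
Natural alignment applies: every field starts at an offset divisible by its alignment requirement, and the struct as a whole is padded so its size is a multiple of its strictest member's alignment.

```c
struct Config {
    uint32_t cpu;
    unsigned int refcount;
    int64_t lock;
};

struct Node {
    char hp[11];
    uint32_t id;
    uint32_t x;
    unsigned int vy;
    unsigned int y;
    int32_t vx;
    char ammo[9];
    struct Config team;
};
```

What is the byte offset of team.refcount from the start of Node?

52

Config: 0..4  cpu  (4B, 4-aligned); 4..8  refcount  (4B, 4-aligned); 8..16  lock  (8B, 8-aligned); sizeof = 16, alignof = 8
0..11  hp  (11B, 1-aligned)
11..12  -- padding (1B)
12..16  id  (4B, 4-aligned)
16..20  x  (4B, 4-aligned)
20..24  vy  (4B, 4-aligned)
24..28  y  (4B, 4-aligned)
28..32  vx  (4B, 4-aligned)
32..41  ammo  (9B, 1-aligned)
41..48  -- padding (7B)
48..64  team  (16B, 8-aligned)
within Config: refcount at 4
48 + 4 = 52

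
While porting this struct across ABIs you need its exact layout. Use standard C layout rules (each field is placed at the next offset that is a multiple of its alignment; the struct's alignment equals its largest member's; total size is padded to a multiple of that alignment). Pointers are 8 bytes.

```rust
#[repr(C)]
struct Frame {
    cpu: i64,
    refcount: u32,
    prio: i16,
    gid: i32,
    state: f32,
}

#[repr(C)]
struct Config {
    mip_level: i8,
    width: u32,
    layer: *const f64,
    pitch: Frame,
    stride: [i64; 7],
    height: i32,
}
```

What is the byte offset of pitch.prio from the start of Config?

28

Frame: @0: cpu [8B, align 8] → 8; @8: refcount [4B, align 4] → 12; @12: prio [2B, align 2] → 14; +2 pad (align 4); @16: gid [4B, align 4] → 20; @20: state [4B, align 4] → 24; size 24, align 8
@0: mip_level [1B, align 1] → 1
+3 pad (align 4)
@4: width [4B, align 4] → 8
@8: layer [8B, align 8] → 16
@16: pitch [24B, align 8] → 40
within Frame: prio at 12
16 + 12 = 28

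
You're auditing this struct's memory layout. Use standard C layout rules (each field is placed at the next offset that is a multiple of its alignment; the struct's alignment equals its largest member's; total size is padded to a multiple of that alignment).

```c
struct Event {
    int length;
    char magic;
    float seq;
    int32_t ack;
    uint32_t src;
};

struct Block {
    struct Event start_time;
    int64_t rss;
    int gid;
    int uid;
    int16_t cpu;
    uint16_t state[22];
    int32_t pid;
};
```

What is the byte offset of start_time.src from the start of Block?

16

Event: 0..4  length  (4B, 4-aligned); 4..5  magic  (1B, 1-aligned); 5..8  -- padding (3B); 8..12  seq  (4B, 4-aligned); 12..16  ack  (4B, 4-aligned); 16..20  src  (4B, 4-aligned); sizeof = 20, alignof = 4
0..20  start_time  (20B, 4-aligned)
within Event: src at 16
0 + 16 = 16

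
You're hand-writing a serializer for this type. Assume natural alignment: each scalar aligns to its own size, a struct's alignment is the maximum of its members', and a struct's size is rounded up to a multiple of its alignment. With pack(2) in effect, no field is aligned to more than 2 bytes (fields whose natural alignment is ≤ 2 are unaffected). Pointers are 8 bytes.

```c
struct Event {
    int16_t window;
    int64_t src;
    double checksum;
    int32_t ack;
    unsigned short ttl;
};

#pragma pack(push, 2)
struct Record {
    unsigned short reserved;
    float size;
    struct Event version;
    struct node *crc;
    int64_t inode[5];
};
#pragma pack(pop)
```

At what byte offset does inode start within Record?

Event: @0: window [2B, align 2] → 2; +6 pad (align 8); @8: src [8B, align 8] → 16; @16: checksum [8B, align 8] → 24; @24: ack [4B, align 4] → 28; @28: ttl [2B, align 2] → 30; +2 tail pad (align 8); size 32, align 8
@0: reserved [2B, align 2] → 2
@2: size [4B, align 2] → 6
@6: version [32B, align 2] → 38
@38: crc [8B, align 2] → 46
@46: inode [40B, align 2] → 86

46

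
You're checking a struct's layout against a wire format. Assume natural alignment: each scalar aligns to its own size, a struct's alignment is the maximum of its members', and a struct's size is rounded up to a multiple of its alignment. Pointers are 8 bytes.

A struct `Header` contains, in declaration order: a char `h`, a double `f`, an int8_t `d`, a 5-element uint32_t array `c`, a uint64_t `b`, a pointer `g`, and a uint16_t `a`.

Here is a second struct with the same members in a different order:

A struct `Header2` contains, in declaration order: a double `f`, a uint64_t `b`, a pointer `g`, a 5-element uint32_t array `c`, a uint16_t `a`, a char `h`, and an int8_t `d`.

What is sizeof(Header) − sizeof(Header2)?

16

0..1  h  (1B, 1-aligned)
1..8  -- padding (7B)
8..16  f  (8B, 8-aligned)
16..17  d  (1B, 1-aligned)
17..20  -- padding (3B)
20..40  c  (20B, 4-aligned)
40..48  b  (8B, 8-aligned)
48..56  g  (8B, 8-aligned)
56..58  a  (2B, 2-aligned)
58..64  -- tail padding (6B)
sizeof = 64, alignof = 8
— Header2 —
0..8  f  (8B, 8-aligned)
8..16  b  (8B, 8-aligned)
16..24  g  (8B, 8-aligned)
24..44  c  (20B, 4-aligned)
44..46  a  (2B, 2-aligned)
46..47  h  (1B, 1-aligned)
47..48  d  (1B, 1-aligned)
sizeof = 48, alignof = 8
64 − 48 = 16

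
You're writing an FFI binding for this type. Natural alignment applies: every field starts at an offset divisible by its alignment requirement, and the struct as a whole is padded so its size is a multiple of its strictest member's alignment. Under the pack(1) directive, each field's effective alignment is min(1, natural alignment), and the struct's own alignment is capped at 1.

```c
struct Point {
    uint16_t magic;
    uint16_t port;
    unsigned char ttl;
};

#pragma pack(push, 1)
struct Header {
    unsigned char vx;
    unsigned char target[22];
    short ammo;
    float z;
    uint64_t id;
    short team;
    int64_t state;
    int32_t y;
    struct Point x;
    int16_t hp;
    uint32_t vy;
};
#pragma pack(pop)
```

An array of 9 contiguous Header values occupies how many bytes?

567

Point: @0: magic [2B, align 2] → 2; @2: port [2B, align 2] → 4; @4: ttl [1B, align 1] → 5; +1 tail pad (align 2); size 6, align 2
@0: vx [1B, align 1] → 1
@1: target [22B, align 1] → 23
@23: ammo [2B, align 1] → 25
@25: z [4B, align 1] → 29
@29: id [8B, align 1] → 37
@37: team [2B, align 1] → 39
@39: state [8B, align 1] → 47
@47: y [4B, align 1] → 51
@51: x [6B, align 1] → 57
@57: hp [2B, align 1] → 59
@59: vy [4B, align 1] → 63
size 63, align 1
array of 9: 9 × 63 = 567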